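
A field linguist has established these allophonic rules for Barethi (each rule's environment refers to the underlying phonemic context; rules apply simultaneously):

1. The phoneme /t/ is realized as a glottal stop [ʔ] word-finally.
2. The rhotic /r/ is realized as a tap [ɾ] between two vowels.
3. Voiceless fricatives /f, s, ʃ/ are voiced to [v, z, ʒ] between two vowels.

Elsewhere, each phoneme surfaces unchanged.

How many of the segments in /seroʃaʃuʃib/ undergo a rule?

Segments that undergo a rule: /r/ → [ɾ] (rule 2); /ʃ/ → [ʒ] (rule 3); /ʃ/ → [ʒ] (rule 3); /ʃ/ → [ʒ] (rule 3).
All other segments surface unchanged.

4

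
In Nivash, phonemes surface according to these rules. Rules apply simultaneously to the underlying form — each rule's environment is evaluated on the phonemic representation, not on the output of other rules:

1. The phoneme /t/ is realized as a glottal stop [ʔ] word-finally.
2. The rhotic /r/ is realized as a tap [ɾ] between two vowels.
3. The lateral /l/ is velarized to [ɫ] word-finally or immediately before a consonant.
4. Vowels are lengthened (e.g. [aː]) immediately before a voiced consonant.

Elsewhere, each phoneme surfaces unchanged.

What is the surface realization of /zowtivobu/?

[zoːwtiːvoːbu]

/z/ (word-initial) is unaffected → [z].
/o/ — between /z/ and /w/, before a voiced consonant — surfaces as [oː] (rule 4).
/w/ — not in any rule's target class → [w].
/t/ — between /w/ and /i/; rule 1 does not apply here → [t].
/i/ (between /t/ and /v/) occurs before a voiced consonant → [iː] by rule 4.
/v/ (between /i/ and /o/) is unaffected → [v].
/o/ — between /v/ and /b/, before a voiced consonant — surfaces as [oː] (rule 4).
/b/ stays [b].
/u/ — word-final; rule 4 does not apply here → [u].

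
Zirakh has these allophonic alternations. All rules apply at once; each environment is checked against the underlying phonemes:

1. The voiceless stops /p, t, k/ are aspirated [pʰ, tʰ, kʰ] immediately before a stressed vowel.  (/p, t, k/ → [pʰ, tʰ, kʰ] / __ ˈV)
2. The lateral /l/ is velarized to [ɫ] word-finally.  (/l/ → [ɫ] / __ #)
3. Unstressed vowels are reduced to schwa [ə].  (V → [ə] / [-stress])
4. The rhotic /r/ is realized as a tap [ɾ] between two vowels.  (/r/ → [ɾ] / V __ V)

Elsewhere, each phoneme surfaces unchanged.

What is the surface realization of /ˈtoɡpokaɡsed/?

[ˈtʰoɡpəkəɡsəd]

/t/ (word-initial): immediately before a stressed vowel, so rule 1 applies → [tʰ].
/o/ (between /t/ and /ɡ/) is in the target of rule 3 but the environment (in an unstressed syllable) is not met → [o].
/ɡ/ (between /o/ and /p/) is unaffected → [ɡ].
/p/ (between /ɡ/ and /o/) fails the environment for rule 1, so it stays [p].
/o/ (between /p/ and /k/) occurs in an unstressed syllable → [ə] by rule 3.
/k/ — between /o/ and /a/; rule 1 does not apply here → [k].
/a/ — between /k/ and /ɡ/, in an unstressed syllable — surfaces as [ə] (rule 3).
/ɡ/ (between /a/ and /s/): no rule targets it → [ɡ].
/s/ (between /ɡ/ and /e/): no rule targets it → [s].
/e/ meets the environment for rule 3 (in an unstressed syllable) → [ə].
/d/ (word-final) is unaffected → [d].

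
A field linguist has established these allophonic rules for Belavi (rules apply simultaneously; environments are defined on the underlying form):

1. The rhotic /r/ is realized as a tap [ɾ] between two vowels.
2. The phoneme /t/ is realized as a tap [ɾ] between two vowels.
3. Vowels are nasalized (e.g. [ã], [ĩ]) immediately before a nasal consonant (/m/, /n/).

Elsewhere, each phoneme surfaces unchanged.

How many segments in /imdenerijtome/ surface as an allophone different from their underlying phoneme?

4

Segments that undergo a rule: /i/ → [ĩ] (rule 3); /e/ → [ẽ] (rule 3); /r/ → [ɾ] (rule 1); /o/ → [õ] (rule 3).
All other segments surface unchanged.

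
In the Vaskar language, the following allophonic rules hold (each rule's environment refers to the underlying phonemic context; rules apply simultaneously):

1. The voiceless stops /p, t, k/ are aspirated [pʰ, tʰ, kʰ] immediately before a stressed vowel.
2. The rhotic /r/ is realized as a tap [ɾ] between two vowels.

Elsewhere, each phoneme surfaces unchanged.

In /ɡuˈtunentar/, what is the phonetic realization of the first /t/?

[tʰ]

/t/ (between /u/ and /u/): immediately before a stressed vowel, so rule 1 applies → [tʰ].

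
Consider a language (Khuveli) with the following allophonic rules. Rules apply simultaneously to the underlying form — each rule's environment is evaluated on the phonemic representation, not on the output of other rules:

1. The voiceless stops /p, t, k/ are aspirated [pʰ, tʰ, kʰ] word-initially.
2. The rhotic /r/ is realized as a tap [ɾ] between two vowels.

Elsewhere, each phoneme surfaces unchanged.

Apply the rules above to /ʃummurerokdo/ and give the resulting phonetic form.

/r/ meets the environment for rule 2 (between two vowels) → [ɾ].
/r/ — between /e/ and /o/, between two vowels — surfaces as [ɾ] (rule 2).
/k/ — between /o/ and /d/; rule 1 does not apply here → [k].

[ʃummuɾeɾokdo]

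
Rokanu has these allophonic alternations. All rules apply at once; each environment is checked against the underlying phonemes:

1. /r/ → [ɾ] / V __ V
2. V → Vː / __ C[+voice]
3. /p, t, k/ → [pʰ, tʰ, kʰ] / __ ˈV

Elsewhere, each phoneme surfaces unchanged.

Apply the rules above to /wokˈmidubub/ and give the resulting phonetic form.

[wokˈmiːduːbuːb]

/w/ (word-initial) is unaffected → [w].
/o/ (between /w/ and /k/): rule 2 targets it, but not before a voiced consonant → unchanged [o].
/k/ (between /o/ and /m/) is in the target of rule 3 but the environment (immediately before a stressed vowel) is not met → [k].
/m/ stays [m].
/i/ (between /m/ and /d/) occurs before a voiced consonant → [iː] by rule 2.
/d/ (between /i/ and /u/) is unaffected → [d].
/u/ — between /d/ and /b/, before a voiced consonant — surfaces as [uː] (rule 2).
/b/ — not in any rule's target class → [b].
/u/ (between /b/ and /b/): before a voiced consonant, so rule 2 applies → [uː].
/b/ stays [b].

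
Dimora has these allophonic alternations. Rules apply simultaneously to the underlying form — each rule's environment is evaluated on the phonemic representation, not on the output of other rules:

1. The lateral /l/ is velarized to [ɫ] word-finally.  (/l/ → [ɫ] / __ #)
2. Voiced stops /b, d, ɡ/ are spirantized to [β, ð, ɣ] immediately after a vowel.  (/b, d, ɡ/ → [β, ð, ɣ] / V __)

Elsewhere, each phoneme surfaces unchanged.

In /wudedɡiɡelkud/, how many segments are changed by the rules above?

Segments that undergo a rule: /d/ → [ð] (rule 2); /d/ → [ð] (rule 2); /ɡ/ → [ɣ] (rule 2); /d/ → [ð] (rule 2).
All other segments surface unchanged.

4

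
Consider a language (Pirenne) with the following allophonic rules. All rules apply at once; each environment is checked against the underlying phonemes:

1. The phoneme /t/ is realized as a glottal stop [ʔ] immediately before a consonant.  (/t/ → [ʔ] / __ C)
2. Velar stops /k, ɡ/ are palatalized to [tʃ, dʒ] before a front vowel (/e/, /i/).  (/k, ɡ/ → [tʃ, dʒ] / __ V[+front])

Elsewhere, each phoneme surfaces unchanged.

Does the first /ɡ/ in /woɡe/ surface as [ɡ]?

/ɡ/ — between /o/ and /e/, before a front vowel — surfaces as [dʒ] (rule 2).
The actual realization is [dʒ], not [ɡ].

No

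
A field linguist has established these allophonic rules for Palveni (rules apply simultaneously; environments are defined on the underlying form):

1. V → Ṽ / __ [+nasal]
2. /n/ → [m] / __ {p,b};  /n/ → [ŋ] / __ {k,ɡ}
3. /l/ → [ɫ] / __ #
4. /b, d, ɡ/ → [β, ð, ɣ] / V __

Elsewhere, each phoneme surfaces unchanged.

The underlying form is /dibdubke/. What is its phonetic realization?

[diβduβke]

/d/ (word-initial) is in the target of rule 4 but the environment (immediately after a vowel) is not met → [d].
/i/ — between /d/ and /b/; rule 1 does not apply here → [i].
/b/ (between /i/ and /d/): immediately after a vowel, so rule 4 applies → [β].
/d/ (between /b/ and /u/) fails the environment for rule 4, so it stays [d].
/u/ (between /d/ and /b/) fails the environment for rule 1, so it stays [u].
/b/ (between /u/ and /k/): immediately after a vowel, so rule 4 applies → [β].
/e/ — word-final; rule 1 does not apply here → [e].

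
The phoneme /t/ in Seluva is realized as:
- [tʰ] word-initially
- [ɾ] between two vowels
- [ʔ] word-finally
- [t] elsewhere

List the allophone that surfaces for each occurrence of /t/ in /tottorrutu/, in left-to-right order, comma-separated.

[tʰ], [t], [t], [ɾ]

Occurrence 1 (position 1): word-initially → [tʰ].
Occurrence 2 (position 3): no conditioning environment matches → elsewhere allophone [t].
Occurrence 3 (position 4): no conditioning environment matches → elsewhere allophone [t].
Occurrence 4 (position 9): between two vowels → [ɾ].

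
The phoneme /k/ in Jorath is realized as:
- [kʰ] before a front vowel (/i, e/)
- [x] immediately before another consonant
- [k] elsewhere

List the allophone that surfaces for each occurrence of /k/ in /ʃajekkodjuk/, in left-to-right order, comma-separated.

Occurrence 1 (position 5): immediately before another consonant → [x].
Occurrence 2 (position 6): no conditioning environment matches → elsewhere allophone [k].
Occurrence 3 (position 11): no conditioning environment matches → elsewhere allophone [k].

[x], [k], [k]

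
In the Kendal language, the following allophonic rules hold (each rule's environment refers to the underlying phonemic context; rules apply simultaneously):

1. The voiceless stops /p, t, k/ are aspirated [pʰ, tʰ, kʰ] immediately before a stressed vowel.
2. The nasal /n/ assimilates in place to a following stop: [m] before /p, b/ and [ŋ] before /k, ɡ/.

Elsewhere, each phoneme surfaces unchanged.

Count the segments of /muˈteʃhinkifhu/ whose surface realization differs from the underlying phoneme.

Segments that undergo a rule: /t/ → [tʰ] (rule 1); /n/ → [ŋ] (rule 2).
All other segments surface unchanged.

2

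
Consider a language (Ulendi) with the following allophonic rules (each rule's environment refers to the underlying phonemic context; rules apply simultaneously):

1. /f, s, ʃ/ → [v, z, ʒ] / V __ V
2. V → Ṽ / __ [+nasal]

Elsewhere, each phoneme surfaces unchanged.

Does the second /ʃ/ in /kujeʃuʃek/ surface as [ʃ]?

/ʃ/ — between /u/ and /e/, between two vowels — surfaces as [ʒ] (rule 1).
The actual realization is [ʒ], not [ʃ].

No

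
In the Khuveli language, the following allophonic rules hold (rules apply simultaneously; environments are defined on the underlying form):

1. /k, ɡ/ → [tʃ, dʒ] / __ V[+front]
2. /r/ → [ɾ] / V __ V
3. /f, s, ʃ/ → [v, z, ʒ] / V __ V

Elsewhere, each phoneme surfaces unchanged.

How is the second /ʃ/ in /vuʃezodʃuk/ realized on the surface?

/ʃ/ — between /d/ and /u/; rule 3 does not apply here → [ʃ].

[ʃ]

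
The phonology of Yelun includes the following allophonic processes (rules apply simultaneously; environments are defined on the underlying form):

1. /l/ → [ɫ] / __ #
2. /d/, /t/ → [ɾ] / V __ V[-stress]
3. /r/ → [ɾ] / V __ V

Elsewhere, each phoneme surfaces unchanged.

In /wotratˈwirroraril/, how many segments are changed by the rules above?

3

Segments that undergo a rule: /r/ → [ɾ] (rule 3); /r/ → [ɾ] (rule 3); /l/ → [ɫ] (rule 1).
All other segments surface unchanged.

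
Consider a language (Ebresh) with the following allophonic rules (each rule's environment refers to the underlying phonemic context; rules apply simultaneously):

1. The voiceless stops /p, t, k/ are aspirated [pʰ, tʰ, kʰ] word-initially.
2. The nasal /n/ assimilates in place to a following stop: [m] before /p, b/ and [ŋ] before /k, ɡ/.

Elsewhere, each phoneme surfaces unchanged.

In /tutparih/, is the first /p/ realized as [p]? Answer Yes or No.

Yes

/p/ (between /t/ and /a/) is in the target of rule 1 but the environment (word-initially) is not met → [p].
The actual realization is [p], which matches [p].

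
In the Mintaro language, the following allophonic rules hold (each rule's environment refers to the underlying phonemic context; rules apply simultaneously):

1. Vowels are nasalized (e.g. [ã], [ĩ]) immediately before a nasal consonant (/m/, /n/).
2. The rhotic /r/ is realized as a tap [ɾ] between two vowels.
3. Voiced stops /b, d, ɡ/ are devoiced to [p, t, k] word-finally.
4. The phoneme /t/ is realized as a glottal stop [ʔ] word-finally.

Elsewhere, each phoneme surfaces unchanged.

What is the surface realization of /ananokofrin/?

[ãnãnokofrĩn]

/a/ (word-initial) occurs before a nasal consonant → [ã] by rule 1.
/n/ stays [n].
/a/ meets the environment for rule 1 (before a nasal consonant) → [ã].
/n/ (between /a/ and /o/) is unaffected → [n].
/o/ (between /n/ and /k/) fails the environment for rule 1, so it stays [o].
/k/ stays [k].
/o/ (between /k/ and /f/): rule 1 targets it, but not before a nasal consonant → unchanged [o].
/f/ stays [f].
/r/ (between /f/ and /i/): rule 2 targets it, but not between two vowels → unchanged [r].
Rule 1 applies to /i/ (between /r/ and /n/: before a nasal consonant) → [ĩ].
/n/ (word-final) is unaffected → [n].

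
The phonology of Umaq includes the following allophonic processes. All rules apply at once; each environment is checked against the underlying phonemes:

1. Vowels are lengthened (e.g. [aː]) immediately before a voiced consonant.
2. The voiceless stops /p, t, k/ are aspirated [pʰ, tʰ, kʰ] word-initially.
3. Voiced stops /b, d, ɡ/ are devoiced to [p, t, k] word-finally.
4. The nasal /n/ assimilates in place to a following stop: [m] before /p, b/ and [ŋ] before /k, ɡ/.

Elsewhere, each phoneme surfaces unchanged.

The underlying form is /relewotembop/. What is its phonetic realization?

[reːleːwoteːmbop]

/r/ (word-initial) is unaffected → [r].
/e/ (between /r/ and /l/) occurs before a voiced consonant → [eː] by rule 1.
/l/ stays [l].
/e/ meets the environment for rule 1 (before a voiced consonant) → [eː].
/w/ stays [w].
/o/ (between /w/ and /t/): rule 1 targets it, but not before a voiced consonant → unchanged [o].
/t/ (between /o/ and /e/): rule 2 targets it, but not word-initially → unchanged [t].
Rule 1 applies to /e/ (between /t/ and /m/: before a voiced consonant) → [eː].
/m/ stays [m].
/b/ (between /m/ and /o/): rule 3 targets it, but not word-finally → unchanged [b].
/o/ — between /b/ and /p/; rule 1 does not apply here → [o].
/p/ — word-final; rule 2 does not apply here → [p].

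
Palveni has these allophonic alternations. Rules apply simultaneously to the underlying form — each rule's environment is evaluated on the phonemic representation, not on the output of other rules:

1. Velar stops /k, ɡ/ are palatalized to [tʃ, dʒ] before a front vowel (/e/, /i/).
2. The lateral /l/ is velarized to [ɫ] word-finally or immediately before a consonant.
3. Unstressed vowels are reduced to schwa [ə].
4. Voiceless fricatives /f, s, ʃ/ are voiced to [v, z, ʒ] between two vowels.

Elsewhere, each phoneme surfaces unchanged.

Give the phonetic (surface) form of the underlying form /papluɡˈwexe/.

[pəpləɡˈwexə]

/p/ (word-initial) is unaffected → [p].
/a/ — between /p/ and /p/, in an unstressed syllable — surfaces as [ə] (rule 3).
/p/ (between /a/ and /l/) is unaffected → [p].
/l/ — between /p/ and /u/; rule 2 does not apply here → [l].
/u/ (between /l/ and /ɡ/) occurs in an unstressed syllable → [ə] by rule 3.
/ɡ/ (between /u/ and /w/) fails the environment for rule 1, so it stays [ɡ].
/w/ — not in any rule's target class → [w].
/e/ (between /w/ and /x/): rule 3 targets it, but not in an unstressed syllable → unchanged [e].
/x/ stays [x].
/e/ (word-final): in an unstressed syllable, so rule 3 applies → [ə].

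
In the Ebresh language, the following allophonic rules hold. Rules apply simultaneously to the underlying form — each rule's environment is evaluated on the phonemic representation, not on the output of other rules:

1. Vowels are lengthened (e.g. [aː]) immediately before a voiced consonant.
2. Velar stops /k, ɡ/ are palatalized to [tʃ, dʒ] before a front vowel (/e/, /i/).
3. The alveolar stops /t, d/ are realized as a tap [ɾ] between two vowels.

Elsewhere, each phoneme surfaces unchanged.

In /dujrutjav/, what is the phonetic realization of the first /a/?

[aː]

/a/ meets the environment for rule 1 (before a voiced consonant) → [aː].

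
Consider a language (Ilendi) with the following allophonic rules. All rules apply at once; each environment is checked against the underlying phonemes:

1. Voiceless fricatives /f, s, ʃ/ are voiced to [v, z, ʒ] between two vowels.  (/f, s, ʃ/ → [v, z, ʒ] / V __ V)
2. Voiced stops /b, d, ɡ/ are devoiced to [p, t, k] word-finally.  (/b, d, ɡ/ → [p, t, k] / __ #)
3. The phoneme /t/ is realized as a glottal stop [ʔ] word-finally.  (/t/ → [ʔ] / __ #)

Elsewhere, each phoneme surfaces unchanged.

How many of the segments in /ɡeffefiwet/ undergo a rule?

2

Segments that undergo a rule: /f/ → [v] (rule 1); /t/ → [ʔ] (rule 3).
All other segments surface unchanged.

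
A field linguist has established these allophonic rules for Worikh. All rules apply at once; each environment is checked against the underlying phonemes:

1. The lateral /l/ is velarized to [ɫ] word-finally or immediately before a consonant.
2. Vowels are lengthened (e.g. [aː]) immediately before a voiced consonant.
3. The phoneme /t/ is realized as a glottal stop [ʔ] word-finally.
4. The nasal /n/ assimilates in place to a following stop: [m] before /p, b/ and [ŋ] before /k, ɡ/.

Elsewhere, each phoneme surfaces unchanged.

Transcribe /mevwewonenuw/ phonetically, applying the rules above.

/e/ (between /m/ and /v/) occurs before a voiced consonant → [eː] by rule 2.
/e/ meets the environment for rule 2 (before a voiced consonant) → [eː].
/o/ meets the environment for rule 2 (before a voiced consonant) → [oː].
/n/ (between /o/ and /e/) fails the environment for rule 4, so it stays [n].
/e/ (between /n/ and /n/) occurs before a voiced consonant → [eː] by rule 2.
/n/ (between /e/ and /u/) is in the target of rule 4 but the environment (before a labial or velar stop) is not met → [n].
/u/ (between /n/ and /w/): before a voiced consonant, so rule 2 applies → [uː].

[meːvweːwoːneːnuːw]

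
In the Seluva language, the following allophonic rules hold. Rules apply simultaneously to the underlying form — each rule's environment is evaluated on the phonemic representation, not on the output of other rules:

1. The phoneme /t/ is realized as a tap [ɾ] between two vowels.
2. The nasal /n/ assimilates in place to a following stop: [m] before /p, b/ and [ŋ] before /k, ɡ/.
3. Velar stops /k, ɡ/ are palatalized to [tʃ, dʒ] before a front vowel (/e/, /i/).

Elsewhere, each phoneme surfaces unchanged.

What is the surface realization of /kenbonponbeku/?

[tʃembompombeku]

/k/ meets the environment for rule 3 (before a front vowel) → [tʃ].
/e/ — not in any rule's target class → [e].
Rule 2 applies to /n/ (between /e/ and /b/: before a labial or velar stop) → [m].
/b/ (between /n/ and /o/) is unaffected → [b].
/o/ — not in any rule's target class → [o].
/n/ meets the environment for rule 2 (before a labial or velar stop) → [m].
/p/ — not in any rule's target class → [p].
/o/ stays [o].
/n/ (between /o/ and /b/) occurs before a labial or velar stop → [m] by rule 2.
/b/ (between /n/ and /e/) is unaffected → [b].
/e/ (between /b/ and /k/): no rule targets it → [e].
/k/ (between /e/ and /u/) fails the environment for rule 3, so it stays [k].
/u/ (word-final): no rule targets it → [u].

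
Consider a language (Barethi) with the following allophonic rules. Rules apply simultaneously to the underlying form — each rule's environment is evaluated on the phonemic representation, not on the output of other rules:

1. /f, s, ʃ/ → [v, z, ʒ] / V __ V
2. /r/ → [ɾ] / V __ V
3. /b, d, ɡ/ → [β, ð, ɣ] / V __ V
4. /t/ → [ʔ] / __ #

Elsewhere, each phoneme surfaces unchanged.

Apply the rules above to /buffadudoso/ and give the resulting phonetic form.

/b/ (word-initial) fails the environment for rule 3, so it stays [b].
/f/ (between /u/ and /f/): rule 1 targets it, but not between two vowels → unchanged [f].
/f/ — between /f/ and /a/; rule 1 does not apply here → [f].
/d/ (between /a/ and /u/): between two vowels, so rule 3 applies → [ð].
/d/ meets the environment for rule 3 (between two vowels) → [ð].
Rule 1 applies to /s/ (between /o/ and /o/: between two vowels) → [z].

[buffaðuðozo]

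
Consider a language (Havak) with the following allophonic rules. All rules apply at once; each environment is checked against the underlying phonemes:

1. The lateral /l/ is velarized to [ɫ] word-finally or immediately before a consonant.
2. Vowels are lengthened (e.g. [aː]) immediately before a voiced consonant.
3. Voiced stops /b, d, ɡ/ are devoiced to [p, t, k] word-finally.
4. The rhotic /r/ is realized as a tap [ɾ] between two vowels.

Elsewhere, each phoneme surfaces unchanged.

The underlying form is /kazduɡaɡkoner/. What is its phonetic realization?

/k/ (word-initial) is unaffected → [k].
/a/ — between /k/ and /z/, before a voiced consonant — surfaces as [aː] (rule 2).
/z/ (between /a/ and /d/) is unaffected → [z].
/d/ — between /z/ and /u/; rule 3 does not apply here → [d].
/u/ (between /d/ and /ɡ/): before a voiced consonant, so rule 2 applies → [uː].
/ɡ/ — between /u/ and /a/; rule 3 does not apply here → [ɡ].
Rule 2 applies to /a/ (between /ɡ/ and /ɡ/: before a voiced consonant) → [aː].
/ɡ/ (between /a/ and /k/): rule 3 targets it, but not word-finally → unchanged [ɡ].
/k/ — not in any rule's target class → [k].
/o/ (between /k/ and /n/): before a voiced consonant, so rule 2 applies → [oː].
/n/ — not in any rule's target class → [n].
/e/ (between /n/ and /r/): before a voiced consonant, so rule 2 applies → [eː].
/r/ (word-final) is in the target of rule 4 but the environment (between two vowels) is not met → [r].

[kaːzduːɡaːɡkoːneːr]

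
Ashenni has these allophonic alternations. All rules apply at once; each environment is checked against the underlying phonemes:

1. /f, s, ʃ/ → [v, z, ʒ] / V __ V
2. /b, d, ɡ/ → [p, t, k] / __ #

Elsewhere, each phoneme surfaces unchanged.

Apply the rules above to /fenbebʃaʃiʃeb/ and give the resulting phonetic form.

[fenbebʃaʒiʒep]

/f/ (word-initial) fails the environment for rule 1, so it stays [f].
/e/ (between /f/ and /n/) is unaffected → [e].
/n/ (between /e/ and /b/): no rule targets it → [n].
/b/ (between /n/ and /e/): rule 2 targets it, but not word-finally → unchanged [b].
/e/ (between /b/ and /b/) is unaffected → [e].
/b/ — between /e/ and /ʃ/; rule 2 does not apply here → [b].
/ʃ/ (between /b/ and /a/) is in the target of rule 1 but the environment (between two vowels) is not met → [ʃ].
/a/ stays [a].
/ʃ/ (between /a/ and /i/) occurs between two vowels → [ʒ] by rule 1.
/i/ stays [i].
/ʃ/ meets the environment for rule 1 (between two vowels) → [ʒ].
/e/ — not in any rule's target class → [e].
/b/ (word-final) occurs word-finally → [p] by rule 2.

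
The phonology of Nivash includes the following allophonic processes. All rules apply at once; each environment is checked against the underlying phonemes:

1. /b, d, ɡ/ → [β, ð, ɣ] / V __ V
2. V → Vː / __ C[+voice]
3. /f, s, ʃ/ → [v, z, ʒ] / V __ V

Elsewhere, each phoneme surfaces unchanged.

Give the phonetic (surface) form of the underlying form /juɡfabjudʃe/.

[juːɡfaːbjuːdʃe]

/j/ — not in any rule's target class → [j].
/u/ (between /j/ and /ɡ/): before a voiced consonant, so rule 2 applies → [uː].
/ɡ/ (between /u/ and /f/) fails the environment for rule 1, so it stays [ɡ].
/f/ (between /ɡ/ and /a/) is in the target of rule 3 but the environment (between two vowels) is not met → [f].
Rule 2 applies to /a/ (between /f/ and /b/: before a voiced consonant) → [aː].
/b/ — between /a/ and /j/; rule 1 does not apply here → [b].
/j/ (between /b/ and /u/) is unaffected → [j].
/u/ — between /j/ and /d/, before a voiced consonant — surfaces as [uː] (rule 2).
/d/ — between /u/ and /ʃ/; rule 1 does not apply here → [d].
/ʃ/ (between /d/ and /e/) is in the target of rule 3 but the environment (between two vowels) is not met → [ʃ].
/e/ (word-final): rule 2 targets it, but not before a voiced consonant → unchanged [e].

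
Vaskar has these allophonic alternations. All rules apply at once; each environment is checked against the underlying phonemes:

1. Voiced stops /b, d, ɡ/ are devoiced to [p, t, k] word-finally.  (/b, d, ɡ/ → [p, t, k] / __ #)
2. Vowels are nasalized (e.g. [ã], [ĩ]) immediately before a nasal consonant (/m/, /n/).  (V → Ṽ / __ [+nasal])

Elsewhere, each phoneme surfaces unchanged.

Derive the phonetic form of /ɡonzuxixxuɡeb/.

[ɡõnzuxixxuɡep]

/ɡ/ — word-initial; rule 1 does not apply here → [ɡ].
/o/ (between /ɡ/ and /n/) occurs before a nasal consonant → [õ] by rule 2.
/n/ — not in any rule's target class → [n].
/z/ (between /n/ and /u/): no rule targets it → [z].
/u/ (between /z/ and /x/) fails the environment for rule 2, so it stays [u].
/x/ — not in any rule's target class → [x].
/i/ — between /x/ and /x/; rule 2 does not apply here → [i].
/x/ (between /i/ and /x/) is unaffected → [x].
/x/ (between /x/ and /u/): no rule targets it → [x].
/u/ — between /x/ and /ɡ/; rule 2 does not apply here → [u].
/ɡ/ (between /u/ and /e/) fails the environment for rule 1, so it stays [ɡ].
/e/ (between /ɡ/ and /b/) fails the environment for rule 2, so it stays [e].
/b/ meets the environment for rule 1 (word-finally) → [p].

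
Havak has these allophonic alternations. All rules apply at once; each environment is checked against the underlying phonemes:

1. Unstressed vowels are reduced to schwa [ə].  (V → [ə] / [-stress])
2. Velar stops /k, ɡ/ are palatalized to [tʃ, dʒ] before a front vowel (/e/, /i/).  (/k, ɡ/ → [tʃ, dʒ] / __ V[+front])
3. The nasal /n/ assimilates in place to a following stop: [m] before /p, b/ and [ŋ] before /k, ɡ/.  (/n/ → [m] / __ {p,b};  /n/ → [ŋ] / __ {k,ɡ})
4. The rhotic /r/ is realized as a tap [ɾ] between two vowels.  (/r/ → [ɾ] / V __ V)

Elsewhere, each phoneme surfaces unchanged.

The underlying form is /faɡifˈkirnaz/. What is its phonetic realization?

[fədʒəfˈtʃirnəz]

Rule 1 applies to /a/ (between /f/ and /ɡ/: in an unstressed syllable) → [ə].
/ɡ/ (between /a/ and /i/): before a front vowel, so rule 2 applies → [dʒ].
/i/ (between /ɡ/ and /f/) occurs in an unstressed syllable → [ə] by rule 1.
/k/ — between /f/ and /i/, before a front vowel — surfaces as [tʃ] (rule 2).
/i/ — between /k/ and /r/; rule 1 does not apply here → [i].
/r/ (between /i/ and /n/): rule 4 targets it, but not between two vowels → unchanged [r].
/n/ (between /r/ and /a/): rule 3 targets it, but not before a labial or velar stop → unchanged [n].
/a/ meets the environment for rule 1 (in an unstressed syllable) → [ə].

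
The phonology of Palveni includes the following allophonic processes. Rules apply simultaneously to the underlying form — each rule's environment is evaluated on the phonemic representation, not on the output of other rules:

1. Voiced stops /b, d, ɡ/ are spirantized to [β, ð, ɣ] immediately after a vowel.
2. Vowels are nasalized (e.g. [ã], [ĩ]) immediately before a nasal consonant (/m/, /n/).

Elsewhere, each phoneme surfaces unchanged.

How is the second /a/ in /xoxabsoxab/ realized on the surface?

[a]

/a/ — between /x/ and /b/; rule 2 does not apply here → [a].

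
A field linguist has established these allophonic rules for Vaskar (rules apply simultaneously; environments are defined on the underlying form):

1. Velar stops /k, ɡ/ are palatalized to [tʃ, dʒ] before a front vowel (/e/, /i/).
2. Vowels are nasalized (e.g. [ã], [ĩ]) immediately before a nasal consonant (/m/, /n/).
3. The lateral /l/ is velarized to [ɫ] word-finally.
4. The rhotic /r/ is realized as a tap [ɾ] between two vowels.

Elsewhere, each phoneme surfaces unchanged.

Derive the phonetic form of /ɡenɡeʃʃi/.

/ɡ/ (word-initial): before a front vowel, so rule 1 applies → [dʒ].
Rule 2 applies to /e/ (between /ɡ/ and /n/: before a nasal consonant) → [ẽ].
/ɡ/ (between /n/ and /e/) occurs before a front vowel → [dʒ] by rule 1.
/e/ — between /ɡ/ and /ʃ/; rule 2 does not apply here → [e].
/i/ — word-final; rule 2 does not apply here → [i].

[dʒẽndʒeʃʃi]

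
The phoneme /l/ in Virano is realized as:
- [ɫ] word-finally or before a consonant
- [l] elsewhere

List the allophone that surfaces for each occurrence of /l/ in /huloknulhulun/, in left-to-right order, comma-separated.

Occurrence 1 (position 3): no conditioning environment matches → elsewhere allophone [l].
Occurrence 2 (position 8): word-finally or before a consonant → [ɫ].
Occurrence 3 (position 11): no conditioning environment matches → elsewhere allophone [l].

[l], [ɫ], [l]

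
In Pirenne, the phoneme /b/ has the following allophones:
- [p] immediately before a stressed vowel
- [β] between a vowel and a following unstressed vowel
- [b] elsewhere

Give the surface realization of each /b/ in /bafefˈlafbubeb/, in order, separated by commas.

Occurrence 1 (position 1): no conditioning environment matches → elsewhere allophone [b].
Occurrence 2 (position 9): no conditioning environment matches → elsewhere allophone [b].
Occurrence 3 (position 11): between a vowel and a following unstressed vowel → [β].
Occurrence 4 (position 13): no conditioning environment matches → elsewhere allophone [b].

[b], [b], [β], [b]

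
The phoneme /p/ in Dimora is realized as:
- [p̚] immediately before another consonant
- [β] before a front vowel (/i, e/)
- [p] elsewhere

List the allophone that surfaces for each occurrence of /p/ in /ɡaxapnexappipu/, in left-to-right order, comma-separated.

[p̚], [p̚], [β], [p]

Occurrence 1 (position 5): immediately before another consonant → [p̚].
Occurrence 2 (position 10): immediately before another consonant → [p̚].
Occurrence 3 (position 11): before a front vowel (/i, e/) → [β].
Occurrence 4 (position 13): no conditioning environment matches → elsewhere allophone [p].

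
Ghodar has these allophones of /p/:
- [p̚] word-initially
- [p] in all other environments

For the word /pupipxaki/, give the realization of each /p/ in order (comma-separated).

Occurrence 1 (position 1): word-initially → [p̚].
Occurrence 2 (position 3): no conditioning environment matches → elsewhere allophone [p].
Occurrence 3 (position 5): no conditioning environment matches → elsewhere allophone [p].

[p̚], [p], [p]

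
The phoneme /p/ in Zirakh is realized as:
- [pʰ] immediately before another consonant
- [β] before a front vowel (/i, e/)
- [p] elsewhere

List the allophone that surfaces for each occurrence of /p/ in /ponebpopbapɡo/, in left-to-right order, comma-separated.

Occurrence 1 (position 1): no conditioning environment matches → elsewhere allophone [p].
Occurrence 2 (position 6): no conditioning environment matches → elsewhere allophone [p].
Occurrence 3 (position 8): immediately before another consonant → [pʰ].
Occurrence 4 (position 11): immediately before another consonant → [pʰ].

[p], [p], [pʰ], [pʰ]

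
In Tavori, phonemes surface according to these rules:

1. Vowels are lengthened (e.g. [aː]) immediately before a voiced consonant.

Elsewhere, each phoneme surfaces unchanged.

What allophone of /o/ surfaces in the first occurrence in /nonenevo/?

Rule 1 applies to /o/ (between /n/ and /n/: before a voiced consonant) → [oː].

[oː]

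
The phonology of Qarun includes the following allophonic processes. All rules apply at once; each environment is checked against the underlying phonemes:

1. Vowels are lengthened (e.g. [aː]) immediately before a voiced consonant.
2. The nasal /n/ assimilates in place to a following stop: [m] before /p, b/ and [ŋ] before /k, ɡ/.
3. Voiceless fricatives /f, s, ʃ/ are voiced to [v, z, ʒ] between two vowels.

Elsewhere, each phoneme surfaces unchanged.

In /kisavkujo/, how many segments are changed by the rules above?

3

Segments that undergo a rule: /s/ → [z] (rule 3); /a/ → [aː] (rule 1); /u/ → [uː] (rule 1).
All other segments surface unchanged.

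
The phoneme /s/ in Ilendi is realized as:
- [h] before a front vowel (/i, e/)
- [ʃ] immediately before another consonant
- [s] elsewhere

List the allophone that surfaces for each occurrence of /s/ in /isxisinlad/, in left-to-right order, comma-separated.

Occurrence 1 (position 2): immediately before another consonant → [ʃ].
Occurrence 2 (position 5): before a front vowel (/i, e/) → [h].

[ʃ], [h]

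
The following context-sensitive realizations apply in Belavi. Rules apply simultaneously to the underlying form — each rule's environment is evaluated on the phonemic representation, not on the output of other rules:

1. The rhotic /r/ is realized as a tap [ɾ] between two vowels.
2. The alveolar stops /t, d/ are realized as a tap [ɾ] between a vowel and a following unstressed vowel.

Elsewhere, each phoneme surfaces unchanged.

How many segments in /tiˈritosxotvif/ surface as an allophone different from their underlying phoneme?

Segments that undergo a rule: /r/ → [ɾ] (rule 1); /t/ → [ɾ] (rule 2).
All other segments surface unchanged.

2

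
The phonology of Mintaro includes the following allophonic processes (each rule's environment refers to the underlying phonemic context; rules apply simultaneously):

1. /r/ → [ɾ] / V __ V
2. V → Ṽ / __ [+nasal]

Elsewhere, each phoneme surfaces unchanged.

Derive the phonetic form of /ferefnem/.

/f/ (word-initial) is unaffected → [f].
/e/ (between /f/ and /r/) fails the environment for rule 2, so it stays [e].
/r/ (between /e/ and /e/): between two vowels, so rule 1 applies → [ɾ].
/e/ (between /r/ and /f/) is in the target of rule 2 but the environment (before a nasal consonant) is not met → [e].
/f/ (between /e/ and /n/): no rule targets it → [f].
/n/ stays [n].
/e/ (between /n/ and /m/) occurs before a nasal consonant → [ẽ] by rule 2.
/m/ stays [m].

[feɾefnẽm]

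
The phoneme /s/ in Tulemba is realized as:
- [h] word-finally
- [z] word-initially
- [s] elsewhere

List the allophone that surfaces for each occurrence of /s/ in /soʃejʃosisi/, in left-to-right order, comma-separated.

Occurrence 1 (position 1): word-initially → [z].
Occurrence 2 (position 8): no conditioning environment matches → elsewhere allophone [s].
Occurrence 3 (position 10): no conditioning environment matches → elsewhere allophone [s].

[z], [s], [s]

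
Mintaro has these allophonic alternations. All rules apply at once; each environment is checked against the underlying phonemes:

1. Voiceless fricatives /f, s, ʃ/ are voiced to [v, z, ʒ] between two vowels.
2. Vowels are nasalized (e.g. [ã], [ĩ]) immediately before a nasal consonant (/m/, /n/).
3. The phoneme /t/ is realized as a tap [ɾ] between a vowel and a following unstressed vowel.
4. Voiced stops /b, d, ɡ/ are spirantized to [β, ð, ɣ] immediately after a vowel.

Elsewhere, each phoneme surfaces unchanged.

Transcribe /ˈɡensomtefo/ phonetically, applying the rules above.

/ɡ/ (word-initial) fails the environment for rule 4, so it stays [ɡ].
/e/ meets the environment for rule 2 (before a nasal consonant) → [ẽ].
/n/ (between /e/ and /s/): no rule targets it → [n].
/s/ — between /n/ and /o/; rule 1 does not apply here → [s].
/o/ meets the environment for rule 2 (before a nasal consonant) → [õ].
/m/ (between /o/ and /t/): no rule targets it → [m].
/t/ — between /m/ and /e/; rule 3 does not apply here → [t].
/e/ (between /t/ and /f/): rule 2 targets it, but not before a nasal consonant → unchanged [e].
/f/ (between /e/ and /o/) occurs between two vowels → [v] by rule 1.
/o/ (word-final) is in the target of rule 2 but the environment (before a nasal consonant) is not met → [o].

[ˈɡẽnsõmtevo]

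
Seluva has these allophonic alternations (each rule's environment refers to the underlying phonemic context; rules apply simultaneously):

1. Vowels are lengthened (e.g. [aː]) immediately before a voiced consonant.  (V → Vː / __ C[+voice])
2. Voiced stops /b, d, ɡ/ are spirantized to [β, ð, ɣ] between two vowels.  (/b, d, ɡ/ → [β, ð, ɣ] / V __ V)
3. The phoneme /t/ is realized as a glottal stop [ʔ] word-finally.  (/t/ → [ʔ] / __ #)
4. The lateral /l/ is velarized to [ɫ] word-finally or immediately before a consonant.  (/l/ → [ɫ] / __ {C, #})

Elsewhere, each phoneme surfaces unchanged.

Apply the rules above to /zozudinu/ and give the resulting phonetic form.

[zoːzuːðiːnu]

/z/ — not in any rule's target class → [z].
/o/ (between /z/ and /z/): before a voiced consonant, so rule 1 applies → [oː].
/z/ stays [z].
/u/ (between /z/ and /d/) occurs before a voiced consonant → [uː] by rule 1.
Rule 2 applies to /d/ (between /u/ and /i/: between two vowels) → [ð].
/i/ meets the environment for rule 1 (before a voiced consonant) → [iː].
/n/ (between /i/ and /u/): no rule targets it → [n].
/u/ (word-final) is in the target of rule 1 but the environment (before a voiced consonant) is not met → [u].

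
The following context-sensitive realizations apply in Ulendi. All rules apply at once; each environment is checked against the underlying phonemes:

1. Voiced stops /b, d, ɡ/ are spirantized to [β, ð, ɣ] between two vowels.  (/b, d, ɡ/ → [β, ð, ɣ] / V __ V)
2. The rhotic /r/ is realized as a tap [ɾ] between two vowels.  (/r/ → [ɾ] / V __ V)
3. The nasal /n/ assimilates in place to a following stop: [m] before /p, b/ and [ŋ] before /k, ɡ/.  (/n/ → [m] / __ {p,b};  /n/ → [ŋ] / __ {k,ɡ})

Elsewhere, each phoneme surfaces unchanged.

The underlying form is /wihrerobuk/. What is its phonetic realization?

/r/ — between /h/ and /e/; rule 2 does not apply here → [r].
/r/ (between /e/ and /o/) occurs between two vowels → [ɾ] by rule 2.
/b/ — between /o/ and /u/, between two vowels — surfaces as [β] (rule 1).

[wihreɾoβuk]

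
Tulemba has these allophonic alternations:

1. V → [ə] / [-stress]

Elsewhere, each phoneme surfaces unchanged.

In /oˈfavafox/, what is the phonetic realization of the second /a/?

Rule 1 applies to /a/ (between /v/ and /f/: in an unstressed syllable) → [ə].

[ə]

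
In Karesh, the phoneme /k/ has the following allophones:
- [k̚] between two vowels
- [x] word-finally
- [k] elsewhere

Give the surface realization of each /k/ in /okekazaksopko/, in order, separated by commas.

[k̚], [k̚], [k], [k]

Occurrence 1 (position 2): between two vowels → [k̚].
Occurrence 2 (position 4): between two vowels → [k̚].
Occurrence 3 (position 8): no conditioning environment matches → elsewhere allophone [k].
Occurrence 4 (position 12): no conditioning environment matches → elsewhere allophone [k].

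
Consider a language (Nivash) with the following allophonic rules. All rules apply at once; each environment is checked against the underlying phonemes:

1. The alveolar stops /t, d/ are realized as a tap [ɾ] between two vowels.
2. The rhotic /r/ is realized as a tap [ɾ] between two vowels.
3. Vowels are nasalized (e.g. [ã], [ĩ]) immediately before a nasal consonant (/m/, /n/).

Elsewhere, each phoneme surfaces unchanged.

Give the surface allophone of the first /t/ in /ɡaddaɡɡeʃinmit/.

/t/ (word-final): rule 1 targets it, but not between two vowels → unchanged [t].

[t]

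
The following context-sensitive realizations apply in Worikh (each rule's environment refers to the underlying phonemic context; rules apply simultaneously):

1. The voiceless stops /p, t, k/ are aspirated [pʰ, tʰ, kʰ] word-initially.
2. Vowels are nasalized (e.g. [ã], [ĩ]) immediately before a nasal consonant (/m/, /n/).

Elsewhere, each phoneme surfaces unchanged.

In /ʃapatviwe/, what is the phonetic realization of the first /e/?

/e/ (word-final) is in the target of rule 2 but the environment (before a nasal consonant) is not met → [e].

[e]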